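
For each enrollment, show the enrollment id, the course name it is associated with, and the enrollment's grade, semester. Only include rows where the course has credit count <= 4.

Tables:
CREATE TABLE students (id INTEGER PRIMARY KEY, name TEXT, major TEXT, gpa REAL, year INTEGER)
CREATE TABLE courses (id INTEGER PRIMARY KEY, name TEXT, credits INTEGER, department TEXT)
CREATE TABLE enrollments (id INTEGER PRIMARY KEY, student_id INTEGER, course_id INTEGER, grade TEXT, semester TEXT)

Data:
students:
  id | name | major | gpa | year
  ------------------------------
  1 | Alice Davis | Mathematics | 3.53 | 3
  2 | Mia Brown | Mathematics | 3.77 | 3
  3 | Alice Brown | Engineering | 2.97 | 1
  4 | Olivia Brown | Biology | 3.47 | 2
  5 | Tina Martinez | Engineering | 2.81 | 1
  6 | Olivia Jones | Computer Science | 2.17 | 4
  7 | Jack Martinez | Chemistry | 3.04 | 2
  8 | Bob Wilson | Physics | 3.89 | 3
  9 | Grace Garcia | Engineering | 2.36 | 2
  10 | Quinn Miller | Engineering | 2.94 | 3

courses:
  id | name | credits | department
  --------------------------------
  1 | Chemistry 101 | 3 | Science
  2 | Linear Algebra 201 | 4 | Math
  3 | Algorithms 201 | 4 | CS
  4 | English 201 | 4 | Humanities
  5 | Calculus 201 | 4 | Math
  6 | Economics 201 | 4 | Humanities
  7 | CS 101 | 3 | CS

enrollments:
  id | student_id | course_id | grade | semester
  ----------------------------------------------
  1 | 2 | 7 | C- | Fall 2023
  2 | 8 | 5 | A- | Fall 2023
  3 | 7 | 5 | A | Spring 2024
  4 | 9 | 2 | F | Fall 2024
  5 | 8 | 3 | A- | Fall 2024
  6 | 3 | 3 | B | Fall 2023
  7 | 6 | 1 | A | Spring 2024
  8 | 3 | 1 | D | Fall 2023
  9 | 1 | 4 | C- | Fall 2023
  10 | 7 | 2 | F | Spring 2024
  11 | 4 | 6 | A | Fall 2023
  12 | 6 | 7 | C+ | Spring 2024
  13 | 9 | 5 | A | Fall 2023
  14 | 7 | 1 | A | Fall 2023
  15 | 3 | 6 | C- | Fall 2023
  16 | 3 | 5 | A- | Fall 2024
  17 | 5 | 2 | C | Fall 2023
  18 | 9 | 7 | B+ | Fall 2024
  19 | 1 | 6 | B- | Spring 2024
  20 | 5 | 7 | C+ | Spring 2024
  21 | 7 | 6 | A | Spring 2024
SELECT c.id, p.name AS course, c.grade, c.semester FROM enrollments c JOIN courses p ON c.course_id = p.id WHERE p.credits <= 4

Execution result:
id | course | grade | semester
1 | CS 101 | C- | Fall 2023
2 | Calculus 201 | A- | Fall 2023
3 | Calculus 201 | A | Spring 2024
4 | Linear Algebra 201 | F | Fall 2024
5 | Algorithms 201 | A- | Fall 2024
6 | Algorithms 201 | B | Fall 2023
7 | Chemistry 101 | A | Spring 2024
8 | Chemistry 101 | D | Fall 2023
9 | English 201 | C- | Fall 2023
10 | Linear Algebra 201 | F | Spring 2024
11 | Economics 201 | A | Fall 2023
12 | CS 101 | C+ | Spring 2024
13 | Calculus 201 | A | Fall 2023
14 | Chemistry 101 | A | Fall 2023
15 | Economics 201 | C- | Fall 2023
16 | Calculus 201 | A- | Fall 2024
17 | Linear Algebra 201 | C | Fall 2023
18 | CS 101 | B+ | Fall 2024
19 | Economics 201 | B- | Spring 2024
20 | CS 101 | C+ | Spring 2024
21 | Economics 201 | A | Spring 2024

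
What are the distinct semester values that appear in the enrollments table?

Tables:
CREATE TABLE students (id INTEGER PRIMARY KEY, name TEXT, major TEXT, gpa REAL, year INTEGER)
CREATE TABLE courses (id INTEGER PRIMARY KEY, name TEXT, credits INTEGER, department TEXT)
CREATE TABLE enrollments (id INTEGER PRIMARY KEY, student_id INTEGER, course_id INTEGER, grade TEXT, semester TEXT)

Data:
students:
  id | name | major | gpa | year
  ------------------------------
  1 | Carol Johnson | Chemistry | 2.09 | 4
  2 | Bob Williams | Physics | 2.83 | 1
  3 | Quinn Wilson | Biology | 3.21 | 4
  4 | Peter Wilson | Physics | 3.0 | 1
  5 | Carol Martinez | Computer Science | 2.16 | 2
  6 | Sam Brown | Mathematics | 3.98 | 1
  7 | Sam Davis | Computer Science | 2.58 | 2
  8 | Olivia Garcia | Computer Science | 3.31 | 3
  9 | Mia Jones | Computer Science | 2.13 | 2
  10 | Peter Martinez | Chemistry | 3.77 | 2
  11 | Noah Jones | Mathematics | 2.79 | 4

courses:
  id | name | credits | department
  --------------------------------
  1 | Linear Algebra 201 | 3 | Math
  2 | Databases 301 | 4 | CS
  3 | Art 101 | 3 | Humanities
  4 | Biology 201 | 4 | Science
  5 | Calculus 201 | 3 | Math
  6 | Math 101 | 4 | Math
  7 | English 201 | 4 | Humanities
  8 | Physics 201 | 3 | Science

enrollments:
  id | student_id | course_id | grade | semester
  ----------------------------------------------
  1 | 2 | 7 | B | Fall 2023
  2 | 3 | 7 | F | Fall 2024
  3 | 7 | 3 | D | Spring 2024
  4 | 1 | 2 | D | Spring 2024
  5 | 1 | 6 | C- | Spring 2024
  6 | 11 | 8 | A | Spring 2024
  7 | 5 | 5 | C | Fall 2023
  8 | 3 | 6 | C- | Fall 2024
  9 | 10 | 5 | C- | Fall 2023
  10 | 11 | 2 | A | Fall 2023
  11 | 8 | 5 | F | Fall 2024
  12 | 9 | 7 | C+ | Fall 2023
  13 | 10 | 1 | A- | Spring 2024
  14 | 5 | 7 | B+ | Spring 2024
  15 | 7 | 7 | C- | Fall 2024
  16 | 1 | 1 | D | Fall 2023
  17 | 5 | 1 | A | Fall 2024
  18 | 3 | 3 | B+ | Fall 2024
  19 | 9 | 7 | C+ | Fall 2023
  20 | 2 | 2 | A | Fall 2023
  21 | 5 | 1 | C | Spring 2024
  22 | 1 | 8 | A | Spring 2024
SELECT DISTINCT semester FROM enrollments

Execution result:
semester
Fall 2023
Fall 2024
Spring 2024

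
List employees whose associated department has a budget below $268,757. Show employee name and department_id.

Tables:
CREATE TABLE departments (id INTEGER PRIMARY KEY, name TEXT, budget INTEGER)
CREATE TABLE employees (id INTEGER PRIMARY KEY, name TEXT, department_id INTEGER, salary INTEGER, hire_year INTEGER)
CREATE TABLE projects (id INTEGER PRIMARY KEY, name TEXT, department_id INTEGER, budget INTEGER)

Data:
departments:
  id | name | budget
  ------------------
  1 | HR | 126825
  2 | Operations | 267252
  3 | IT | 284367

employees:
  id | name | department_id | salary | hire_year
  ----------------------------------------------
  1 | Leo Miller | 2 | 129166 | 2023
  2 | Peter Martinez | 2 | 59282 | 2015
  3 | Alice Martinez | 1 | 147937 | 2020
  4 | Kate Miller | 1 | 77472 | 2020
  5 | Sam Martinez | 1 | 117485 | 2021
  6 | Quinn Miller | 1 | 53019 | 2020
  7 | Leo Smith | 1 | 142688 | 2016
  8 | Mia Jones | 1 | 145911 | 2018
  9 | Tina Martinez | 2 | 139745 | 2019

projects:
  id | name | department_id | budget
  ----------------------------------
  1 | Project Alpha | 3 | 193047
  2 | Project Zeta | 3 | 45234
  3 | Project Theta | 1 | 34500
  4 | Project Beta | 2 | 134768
SELECT name, department_id FROM employees WHERE department_id IN (SELECT id FROM departments WHERE budget < 268757)

Execution result:
name | department_id
Leo Miller | 2
Peter Martinez | 2
Alice Martinez | 1
Kate Miller | 1
Sam Martinez | 1
Quinn Miller | 1
Leo Smith | 1
Mia Jones | 1
Tina Martinez | 2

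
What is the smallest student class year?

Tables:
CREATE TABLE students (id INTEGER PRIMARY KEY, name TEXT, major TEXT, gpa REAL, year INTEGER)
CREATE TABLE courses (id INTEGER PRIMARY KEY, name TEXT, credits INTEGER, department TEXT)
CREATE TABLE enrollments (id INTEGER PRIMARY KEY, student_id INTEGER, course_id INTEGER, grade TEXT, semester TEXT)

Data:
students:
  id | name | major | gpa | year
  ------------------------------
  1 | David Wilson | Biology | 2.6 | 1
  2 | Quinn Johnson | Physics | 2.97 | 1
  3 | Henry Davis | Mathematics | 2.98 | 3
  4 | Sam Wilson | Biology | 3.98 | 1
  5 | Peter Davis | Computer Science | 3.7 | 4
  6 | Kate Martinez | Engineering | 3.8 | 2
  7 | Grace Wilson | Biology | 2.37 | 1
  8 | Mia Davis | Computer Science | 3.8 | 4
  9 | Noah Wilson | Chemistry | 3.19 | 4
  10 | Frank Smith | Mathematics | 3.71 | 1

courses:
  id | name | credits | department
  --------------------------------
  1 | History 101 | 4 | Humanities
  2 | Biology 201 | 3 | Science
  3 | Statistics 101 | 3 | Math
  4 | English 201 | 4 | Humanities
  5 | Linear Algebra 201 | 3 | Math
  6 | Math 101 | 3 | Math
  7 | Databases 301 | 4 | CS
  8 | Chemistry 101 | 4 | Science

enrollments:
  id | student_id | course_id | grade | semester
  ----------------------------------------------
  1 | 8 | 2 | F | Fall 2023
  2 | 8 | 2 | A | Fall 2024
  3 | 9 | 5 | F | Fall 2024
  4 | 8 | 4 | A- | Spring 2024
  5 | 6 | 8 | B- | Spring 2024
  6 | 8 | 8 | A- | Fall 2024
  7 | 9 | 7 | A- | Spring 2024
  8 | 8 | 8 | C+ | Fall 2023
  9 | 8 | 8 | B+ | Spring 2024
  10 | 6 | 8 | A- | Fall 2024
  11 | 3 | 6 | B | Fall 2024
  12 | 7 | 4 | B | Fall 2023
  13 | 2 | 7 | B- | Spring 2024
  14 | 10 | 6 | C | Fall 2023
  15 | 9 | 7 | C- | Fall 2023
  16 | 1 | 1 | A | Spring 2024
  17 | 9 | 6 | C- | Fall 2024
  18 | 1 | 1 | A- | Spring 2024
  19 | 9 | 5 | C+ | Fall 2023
SELECT MIN(year) FROM students

Execution result:
1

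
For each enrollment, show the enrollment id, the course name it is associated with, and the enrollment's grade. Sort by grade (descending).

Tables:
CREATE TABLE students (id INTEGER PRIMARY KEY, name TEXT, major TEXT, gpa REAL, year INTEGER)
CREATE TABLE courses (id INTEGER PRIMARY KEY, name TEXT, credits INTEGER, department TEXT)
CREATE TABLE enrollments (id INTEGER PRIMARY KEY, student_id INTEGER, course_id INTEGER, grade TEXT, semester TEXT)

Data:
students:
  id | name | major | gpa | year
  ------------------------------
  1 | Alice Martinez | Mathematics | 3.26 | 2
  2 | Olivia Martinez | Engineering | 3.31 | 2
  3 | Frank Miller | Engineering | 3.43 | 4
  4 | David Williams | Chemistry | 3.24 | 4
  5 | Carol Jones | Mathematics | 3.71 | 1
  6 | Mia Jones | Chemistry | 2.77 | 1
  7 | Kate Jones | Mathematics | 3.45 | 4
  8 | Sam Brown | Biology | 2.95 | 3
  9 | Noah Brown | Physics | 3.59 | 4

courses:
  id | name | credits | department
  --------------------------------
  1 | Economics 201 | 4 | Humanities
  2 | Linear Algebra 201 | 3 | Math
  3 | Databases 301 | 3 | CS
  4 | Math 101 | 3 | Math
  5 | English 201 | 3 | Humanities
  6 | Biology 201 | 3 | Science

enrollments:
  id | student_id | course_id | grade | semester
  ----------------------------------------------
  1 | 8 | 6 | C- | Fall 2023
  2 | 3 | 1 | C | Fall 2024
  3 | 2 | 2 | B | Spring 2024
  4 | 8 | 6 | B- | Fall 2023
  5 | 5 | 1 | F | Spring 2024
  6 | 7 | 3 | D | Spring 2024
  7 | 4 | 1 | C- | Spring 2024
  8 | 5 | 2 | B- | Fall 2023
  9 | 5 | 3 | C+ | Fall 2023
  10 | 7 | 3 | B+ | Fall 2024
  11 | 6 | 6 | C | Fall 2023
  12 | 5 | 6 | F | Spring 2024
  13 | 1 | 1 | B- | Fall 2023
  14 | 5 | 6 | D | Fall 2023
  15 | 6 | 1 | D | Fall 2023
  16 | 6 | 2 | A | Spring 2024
SELECT c.id, p.name AS course, c.grade FROM enrollments c JOIN courses p ON c.course_id = p.id ORDER BY c.grade DESC

Execution result:
id | course | grade
5 | Economics 201 | F
12 | Biology 201 | F
6 | Databases 301 | D
14 | Biology 201 | D
15 | Economics 201 | D
1 | Biology 201 | C-
7 | Economics 201 | C-
9 | Databases 301 | C+
2 | Economics 201 | C
11 | Biology 201 | C
4 | Biology 201 | B-
8 | Linear Algebra 201 | B-
13 | Economics 201 | B-
10 | Databases 301 | B+
3 | Linear Algebra 201 | B
16 | Linear Algebra 201 | A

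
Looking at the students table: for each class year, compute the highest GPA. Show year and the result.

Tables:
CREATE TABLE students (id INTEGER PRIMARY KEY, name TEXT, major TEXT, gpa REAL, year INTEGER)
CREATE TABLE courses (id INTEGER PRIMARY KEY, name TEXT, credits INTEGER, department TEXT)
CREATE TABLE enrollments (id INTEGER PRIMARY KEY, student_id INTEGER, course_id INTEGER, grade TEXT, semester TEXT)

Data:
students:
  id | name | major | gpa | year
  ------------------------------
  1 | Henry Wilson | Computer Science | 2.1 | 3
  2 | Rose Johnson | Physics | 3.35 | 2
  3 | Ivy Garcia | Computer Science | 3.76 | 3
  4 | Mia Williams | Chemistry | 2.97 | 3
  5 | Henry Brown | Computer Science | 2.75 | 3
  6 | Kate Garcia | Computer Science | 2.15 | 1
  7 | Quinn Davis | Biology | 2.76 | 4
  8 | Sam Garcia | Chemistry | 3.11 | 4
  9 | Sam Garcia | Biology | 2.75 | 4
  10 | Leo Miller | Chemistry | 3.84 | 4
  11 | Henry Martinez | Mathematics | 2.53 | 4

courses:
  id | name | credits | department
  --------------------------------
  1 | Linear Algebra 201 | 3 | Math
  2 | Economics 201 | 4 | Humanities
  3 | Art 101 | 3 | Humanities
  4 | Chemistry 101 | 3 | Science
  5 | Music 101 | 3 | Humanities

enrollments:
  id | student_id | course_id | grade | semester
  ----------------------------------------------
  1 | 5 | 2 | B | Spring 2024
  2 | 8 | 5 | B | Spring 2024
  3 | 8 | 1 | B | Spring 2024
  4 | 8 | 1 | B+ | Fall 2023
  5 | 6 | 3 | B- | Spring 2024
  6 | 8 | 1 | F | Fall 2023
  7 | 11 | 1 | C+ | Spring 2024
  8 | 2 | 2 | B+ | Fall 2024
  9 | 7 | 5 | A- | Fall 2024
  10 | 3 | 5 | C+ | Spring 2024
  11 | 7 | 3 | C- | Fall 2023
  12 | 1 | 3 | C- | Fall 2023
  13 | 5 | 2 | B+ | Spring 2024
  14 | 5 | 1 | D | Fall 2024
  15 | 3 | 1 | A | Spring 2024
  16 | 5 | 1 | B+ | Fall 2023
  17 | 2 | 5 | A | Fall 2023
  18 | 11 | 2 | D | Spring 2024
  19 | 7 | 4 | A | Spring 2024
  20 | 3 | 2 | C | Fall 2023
SELECT year, MAX(gpa) AS max_gpa FROM students GROUP BY year

Execution result:
year | max_gpa
1 | 2.15
2 | 3.35
3 | 3.76
4 | 3.84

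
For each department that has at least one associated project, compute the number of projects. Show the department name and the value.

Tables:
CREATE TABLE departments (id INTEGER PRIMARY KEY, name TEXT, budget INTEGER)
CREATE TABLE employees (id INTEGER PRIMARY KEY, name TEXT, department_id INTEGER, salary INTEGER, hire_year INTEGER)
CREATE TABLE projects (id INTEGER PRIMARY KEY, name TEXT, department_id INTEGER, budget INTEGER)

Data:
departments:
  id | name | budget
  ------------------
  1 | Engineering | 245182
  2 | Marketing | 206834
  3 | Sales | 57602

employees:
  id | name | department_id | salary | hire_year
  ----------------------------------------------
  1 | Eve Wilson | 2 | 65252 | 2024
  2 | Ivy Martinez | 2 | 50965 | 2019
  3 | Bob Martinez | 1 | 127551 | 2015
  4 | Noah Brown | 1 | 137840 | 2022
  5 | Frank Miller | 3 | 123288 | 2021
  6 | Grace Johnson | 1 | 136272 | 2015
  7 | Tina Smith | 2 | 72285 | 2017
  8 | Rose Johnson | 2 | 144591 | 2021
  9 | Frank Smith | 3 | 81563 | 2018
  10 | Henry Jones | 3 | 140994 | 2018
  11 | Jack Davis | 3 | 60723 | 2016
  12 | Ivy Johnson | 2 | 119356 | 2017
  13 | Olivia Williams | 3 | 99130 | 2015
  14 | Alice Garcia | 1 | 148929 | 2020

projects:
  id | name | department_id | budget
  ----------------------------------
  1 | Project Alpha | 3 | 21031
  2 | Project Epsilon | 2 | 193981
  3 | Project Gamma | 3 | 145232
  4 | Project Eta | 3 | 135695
SELECT p.name, COUNT(*) AS n FROM projects c JOIN departments p ON c.department_id = p.id GROUP BY p.id, p.name

Execution result:
name | n
Marketing | 1
Sales | 3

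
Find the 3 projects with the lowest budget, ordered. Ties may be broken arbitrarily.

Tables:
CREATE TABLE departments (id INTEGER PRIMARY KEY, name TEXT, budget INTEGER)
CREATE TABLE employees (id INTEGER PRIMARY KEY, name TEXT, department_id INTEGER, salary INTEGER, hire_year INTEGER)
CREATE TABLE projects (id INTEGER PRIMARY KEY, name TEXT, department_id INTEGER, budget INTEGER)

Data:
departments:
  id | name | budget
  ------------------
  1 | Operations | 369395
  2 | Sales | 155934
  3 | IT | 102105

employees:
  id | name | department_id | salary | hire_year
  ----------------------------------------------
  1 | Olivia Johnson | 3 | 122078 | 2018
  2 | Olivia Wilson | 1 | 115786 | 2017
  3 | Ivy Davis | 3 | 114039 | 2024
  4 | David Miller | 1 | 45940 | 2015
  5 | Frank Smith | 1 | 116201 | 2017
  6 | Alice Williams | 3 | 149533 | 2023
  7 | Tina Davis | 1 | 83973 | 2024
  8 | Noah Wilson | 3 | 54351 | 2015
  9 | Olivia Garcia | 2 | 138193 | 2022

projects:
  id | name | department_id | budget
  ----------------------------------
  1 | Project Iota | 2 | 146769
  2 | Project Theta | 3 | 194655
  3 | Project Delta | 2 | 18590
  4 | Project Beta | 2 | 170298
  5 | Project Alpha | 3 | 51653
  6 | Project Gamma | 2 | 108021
SELECT name, budget FROM projects ORDER BY budget ASC LIMIT 3

Execution result:
name | budget
Project Delta | 18590
Project Alpha | 51653
Project Gamma | 108021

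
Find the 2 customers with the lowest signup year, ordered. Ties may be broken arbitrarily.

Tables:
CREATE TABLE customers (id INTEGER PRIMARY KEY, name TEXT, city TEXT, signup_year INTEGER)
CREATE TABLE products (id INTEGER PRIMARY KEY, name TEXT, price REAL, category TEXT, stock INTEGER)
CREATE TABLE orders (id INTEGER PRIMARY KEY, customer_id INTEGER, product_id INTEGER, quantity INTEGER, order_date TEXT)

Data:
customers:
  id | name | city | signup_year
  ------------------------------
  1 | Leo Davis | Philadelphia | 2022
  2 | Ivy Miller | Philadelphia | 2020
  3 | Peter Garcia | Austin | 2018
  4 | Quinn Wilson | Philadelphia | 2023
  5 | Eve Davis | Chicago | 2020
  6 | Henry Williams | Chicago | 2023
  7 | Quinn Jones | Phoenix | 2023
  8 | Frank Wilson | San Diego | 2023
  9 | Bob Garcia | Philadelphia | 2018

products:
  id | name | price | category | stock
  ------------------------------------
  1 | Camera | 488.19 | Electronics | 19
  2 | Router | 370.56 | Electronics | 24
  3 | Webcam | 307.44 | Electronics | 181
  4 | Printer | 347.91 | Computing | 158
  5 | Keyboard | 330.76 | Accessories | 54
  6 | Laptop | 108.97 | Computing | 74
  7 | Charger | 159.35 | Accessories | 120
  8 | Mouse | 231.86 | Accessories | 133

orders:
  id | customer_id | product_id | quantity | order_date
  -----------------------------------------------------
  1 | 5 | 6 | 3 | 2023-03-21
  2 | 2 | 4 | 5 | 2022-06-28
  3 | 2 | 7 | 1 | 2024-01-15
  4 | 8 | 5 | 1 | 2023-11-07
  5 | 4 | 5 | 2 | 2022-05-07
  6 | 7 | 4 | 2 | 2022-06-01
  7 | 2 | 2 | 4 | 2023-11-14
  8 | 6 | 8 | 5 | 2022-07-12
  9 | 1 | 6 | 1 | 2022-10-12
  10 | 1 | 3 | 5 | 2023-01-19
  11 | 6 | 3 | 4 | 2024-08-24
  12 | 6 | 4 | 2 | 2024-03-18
SELECT name, signup_year FROM customers ORDER BY signup_year ASC LIMIT 2

Execution result:
name | signup_year
Peter Garcia | 2018
Bob Garcia | 2018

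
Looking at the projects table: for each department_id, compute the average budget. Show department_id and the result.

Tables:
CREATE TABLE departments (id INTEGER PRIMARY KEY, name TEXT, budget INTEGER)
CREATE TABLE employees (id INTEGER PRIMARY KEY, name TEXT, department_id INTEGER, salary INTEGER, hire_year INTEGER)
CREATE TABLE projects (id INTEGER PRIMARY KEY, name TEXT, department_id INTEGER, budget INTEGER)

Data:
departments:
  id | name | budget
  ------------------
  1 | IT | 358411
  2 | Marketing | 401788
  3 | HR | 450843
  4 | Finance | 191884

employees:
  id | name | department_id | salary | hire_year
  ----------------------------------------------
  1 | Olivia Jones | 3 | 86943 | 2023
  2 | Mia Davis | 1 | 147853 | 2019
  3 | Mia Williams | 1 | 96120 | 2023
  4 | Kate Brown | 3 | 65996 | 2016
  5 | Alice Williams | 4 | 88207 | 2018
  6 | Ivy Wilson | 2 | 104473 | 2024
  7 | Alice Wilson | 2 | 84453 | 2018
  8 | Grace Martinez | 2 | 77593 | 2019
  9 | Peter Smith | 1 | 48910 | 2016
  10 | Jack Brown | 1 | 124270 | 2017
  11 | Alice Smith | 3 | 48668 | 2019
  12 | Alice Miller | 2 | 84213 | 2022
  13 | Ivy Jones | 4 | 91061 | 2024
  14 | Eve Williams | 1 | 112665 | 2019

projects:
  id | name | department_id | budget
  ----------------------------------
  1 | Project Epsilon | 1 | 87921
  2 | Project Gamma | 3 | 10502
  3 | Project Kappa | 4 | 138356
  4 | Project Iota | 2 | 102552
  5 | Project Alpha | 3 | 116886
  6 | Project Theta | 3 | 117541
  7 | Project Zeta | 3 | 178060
SELECT department_id, AVG(budget) AS avg_budget FROM projects GROUP BY department_id

Execution result:
department_id | avg_budget
1 | 87921.00
2 | 102552.00
3 | 105747.25
4 | 138356.00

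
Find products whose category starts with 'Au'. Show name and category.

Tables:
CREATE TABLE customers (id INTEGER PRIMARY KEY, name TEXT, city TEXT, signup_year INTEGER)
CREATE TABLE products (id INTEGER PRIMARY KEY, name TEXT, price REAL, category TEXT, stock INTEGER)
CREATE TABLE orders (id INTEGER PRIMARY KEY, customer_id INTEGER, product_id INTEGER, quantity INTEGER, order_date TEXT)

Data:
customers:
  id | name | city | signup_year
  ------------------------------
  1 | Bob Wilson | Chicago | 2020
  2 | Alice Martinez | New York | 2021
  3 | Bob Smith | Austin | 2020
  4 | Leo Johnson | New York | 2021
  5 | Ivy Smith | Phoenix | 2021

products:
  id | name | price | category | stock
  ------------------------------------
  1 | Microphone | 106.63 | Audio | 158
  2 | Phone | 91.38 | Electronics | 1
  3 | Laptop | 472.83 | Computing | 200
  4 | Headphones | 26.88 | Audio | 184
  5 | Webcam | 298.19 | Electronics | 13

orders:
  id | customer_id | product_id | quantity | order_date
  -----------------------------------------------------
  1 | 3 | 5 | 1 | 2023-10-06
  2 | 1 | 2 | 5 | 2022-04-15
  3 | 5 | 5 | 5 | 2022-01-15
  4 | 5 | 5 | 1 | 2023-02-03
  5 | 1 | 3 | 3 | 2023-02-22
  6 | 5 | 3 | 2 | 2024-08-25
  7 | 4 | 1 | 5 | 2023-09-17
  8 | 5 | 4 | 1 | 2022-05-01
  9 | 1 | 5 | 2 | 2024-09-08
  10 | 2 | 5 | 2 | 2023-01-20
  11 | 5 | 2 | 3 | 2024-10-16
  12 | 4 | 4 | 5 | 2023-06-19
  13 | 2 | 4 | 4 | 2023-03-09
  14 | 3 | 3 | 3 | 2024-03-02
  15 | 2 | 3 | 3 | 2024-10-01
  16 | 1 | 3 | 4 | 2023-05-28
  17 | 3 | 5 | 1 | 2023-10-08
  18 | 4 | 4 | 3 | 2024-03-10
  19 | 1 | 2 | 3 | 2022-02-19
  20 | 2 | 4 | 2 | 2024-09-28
SELECT name, category FROM products WHERE category LIKE 'Au%'

Execution result:
name | category
Microphone | Audio
Headphones | Audio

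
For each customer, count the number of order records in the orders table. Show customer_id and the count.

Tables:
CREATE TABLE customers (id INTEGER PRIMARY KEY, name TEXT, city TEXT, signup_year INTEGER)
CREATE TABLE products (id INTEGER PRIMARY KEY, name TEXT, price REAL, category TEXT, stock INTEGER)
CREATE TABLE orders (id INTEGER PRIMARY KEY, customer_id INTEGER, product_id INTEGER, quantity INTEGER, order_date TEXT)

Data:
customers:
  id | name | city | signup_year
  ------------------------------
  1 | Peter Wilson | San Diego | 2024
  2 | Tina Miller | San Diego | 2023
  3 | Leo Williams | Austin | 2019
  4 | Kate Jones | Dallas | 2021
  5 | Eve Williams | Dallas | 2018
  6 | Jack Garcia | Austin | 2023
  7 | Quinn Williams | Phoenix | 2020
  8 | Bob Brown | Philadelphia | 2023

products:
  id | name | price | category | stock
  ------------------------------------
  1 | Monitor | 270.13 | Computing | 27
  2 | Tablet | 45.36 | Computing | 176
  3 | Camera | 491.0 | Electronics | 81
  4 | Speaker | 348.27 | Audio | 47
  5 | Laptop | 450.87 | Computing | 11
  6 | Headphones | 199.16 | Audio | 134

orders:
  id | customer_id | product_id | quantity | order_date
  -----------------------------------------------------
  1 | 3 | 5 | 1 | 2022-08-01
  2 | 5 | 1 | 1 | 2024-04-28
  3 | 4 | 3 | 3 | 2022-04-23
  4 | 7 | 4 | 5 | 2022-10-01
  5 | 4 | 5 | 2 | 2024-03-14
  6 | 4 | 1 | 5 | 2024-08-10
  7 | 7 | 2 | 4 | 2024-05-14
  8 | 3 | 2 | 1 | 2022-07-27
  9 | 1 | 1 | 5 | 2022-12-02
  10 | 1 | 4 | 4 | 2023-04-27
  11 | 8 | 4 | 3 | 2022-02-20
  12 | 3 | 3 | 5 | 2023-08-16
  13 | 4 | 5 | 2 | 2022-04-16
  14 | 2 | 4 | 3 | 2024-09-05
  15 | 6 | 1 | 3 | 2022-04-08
SELECT customer_id, COUNT(*) AS order_count FROM orders GROUP BY customer_id

Execution result:
customer_id | order_count
1 | 2
2 | 1
3 | 3
4 | 4
5 | 1
6 | 1
7 | 2
8 | 1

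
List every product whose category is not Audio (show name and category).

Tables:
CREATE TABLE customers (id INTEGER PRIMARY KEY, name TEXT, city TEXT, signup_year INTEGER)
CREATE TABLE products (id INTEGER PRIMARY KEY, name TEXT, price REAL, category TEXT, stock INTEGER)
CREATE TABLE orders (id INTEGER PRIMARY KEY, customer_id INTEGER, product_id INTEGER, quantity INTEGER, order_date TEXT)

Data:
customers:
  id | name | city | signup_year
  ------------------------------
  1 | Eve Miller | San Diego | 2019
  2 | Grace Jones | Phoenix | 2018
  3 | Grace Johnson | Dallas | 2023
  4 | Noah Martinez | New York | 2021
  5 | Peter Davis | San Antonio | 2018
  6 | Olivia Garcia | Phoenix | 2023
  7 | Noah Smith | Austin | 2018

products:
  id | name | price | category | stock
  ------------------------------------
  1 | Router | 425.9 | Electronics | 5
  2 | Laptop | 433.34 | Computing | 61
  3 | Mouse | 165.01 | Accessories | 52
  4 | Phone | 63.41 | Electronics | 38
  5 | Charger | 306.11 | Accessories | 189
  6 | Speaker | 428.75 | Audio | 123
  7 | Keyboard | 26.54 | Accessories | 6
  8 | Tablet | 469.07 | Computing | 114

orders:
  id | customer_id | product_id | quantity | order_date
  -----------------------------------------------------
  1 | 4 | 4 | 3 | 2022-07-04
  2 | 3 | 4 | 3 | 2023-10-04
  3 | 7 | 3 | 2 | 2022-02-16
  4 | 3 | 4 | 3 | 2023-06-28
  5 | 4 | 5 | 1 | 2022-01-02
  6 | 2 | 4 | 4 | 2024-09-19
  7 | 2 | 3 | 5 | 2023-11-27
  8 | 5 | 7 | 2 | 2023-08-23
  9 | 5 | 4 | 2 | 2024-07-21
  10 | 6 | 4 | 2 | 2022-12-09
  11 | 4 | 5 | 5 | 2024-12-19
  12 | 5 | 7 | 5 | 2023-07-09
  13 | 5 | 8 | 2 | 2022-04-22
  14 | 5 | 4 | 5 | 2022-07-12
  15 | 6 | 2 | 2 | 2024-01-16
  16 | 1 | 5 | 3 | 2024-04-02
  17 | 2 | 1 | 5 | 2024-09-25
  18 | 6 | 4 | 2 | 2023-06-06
SELECT name, category FROM products WHERE category <> 'Audio'

Execution result:
name | category
Router | Electronics
Laptop | Computing
Mouse | Accessories
Phone | Electronics
Charger | Accessories
Keyboard | Accessories
Tablet | Computing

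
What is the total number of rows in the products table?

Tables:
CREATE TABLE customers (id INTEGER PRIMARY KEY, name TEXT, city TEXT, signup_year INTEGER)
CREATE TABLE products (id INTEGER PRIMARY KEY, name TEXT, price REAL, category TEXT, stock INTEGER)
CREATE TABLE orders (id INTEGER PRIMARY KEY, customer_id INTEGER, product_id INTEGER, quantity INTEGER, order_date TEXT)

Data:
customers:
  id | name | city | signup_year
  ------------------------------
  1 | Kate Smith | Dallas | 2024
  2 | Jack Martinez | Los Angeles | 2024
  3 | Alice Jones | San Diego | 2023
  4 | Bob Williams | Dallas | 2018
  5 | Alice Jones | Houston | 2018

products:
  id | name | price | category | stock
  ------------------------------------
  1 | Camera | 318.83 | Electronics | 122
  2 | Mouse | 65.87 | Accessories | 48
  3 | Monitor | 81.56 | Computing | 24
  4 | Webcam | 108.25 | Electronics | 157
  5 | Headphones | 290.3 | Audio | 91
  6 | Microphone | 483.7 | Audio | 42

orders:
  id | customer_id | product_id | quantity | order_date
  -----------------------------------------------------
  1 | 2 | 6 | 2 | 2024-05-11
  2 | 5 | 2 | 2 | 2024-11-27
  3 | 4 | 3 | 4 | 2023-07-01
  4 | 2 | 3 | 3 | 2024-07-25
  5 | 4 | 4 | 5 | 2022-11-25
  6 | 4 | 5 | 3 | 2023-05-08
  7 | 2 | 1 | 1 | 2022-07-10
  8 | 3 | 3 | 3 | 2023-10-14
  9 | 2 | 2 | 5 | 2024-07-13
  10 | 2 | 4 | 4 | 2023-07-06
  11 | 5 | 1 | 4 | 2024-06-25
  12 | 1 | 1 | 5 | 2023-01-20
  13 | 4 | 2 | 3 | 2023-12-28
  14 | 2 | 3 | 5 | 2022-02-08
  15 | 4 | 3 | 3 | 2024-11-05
SELECT COUNT(*) FROM products

Execution result:
6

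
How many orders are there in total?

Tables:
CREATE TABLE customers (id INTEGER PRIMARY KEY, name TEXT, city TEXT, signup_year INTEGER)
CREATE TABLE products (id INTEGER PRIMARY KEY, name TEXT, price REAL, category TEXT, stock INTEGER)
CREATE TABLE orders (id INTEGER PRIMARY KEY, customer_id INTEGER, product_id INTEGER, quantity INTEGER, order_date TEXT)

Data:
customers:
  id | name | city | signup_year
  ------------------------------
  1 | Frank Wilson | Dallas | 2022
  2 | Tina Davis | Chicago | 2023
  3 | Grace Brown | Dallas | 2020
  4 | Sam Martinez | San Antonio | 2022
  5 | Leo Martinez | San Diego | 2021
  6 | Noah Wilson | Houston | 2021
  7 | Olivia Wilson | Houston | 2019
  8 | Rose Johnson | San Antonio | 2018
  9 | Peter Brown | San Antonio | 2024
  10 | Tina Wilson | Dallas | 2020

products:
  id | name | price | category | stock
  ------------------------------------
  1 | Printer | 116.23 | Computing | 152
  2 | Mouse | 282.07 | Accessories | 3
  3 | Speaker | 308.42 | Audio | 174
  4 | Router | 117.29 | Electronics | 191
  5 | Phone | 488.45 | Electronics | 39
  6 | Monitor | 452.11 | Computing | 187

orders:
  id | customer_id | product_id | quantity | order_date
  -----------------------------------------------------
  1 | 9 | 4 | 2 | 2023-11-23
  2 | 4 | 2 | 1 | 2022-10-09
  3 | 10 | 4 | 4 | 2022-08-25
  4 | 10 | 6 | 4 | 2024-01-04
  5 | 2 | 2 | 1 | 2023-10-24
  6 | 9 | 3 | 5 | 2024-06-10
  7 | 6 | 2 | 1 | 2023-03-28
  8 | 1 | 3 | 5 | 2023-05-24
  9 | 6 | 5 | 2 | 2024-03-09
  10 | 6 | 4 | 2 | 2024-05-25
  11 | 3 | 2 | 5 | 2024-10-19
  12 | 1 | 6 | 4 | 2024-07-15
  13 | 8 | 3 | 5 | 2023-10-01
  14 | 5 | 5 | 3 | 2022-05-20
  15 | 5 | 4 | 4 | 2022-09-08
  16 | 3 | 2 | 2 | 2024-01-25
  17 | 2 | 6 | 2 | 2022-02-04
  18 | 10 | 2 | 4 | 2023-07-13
SELECT COUNT(*) FROM orders

Execution result:
18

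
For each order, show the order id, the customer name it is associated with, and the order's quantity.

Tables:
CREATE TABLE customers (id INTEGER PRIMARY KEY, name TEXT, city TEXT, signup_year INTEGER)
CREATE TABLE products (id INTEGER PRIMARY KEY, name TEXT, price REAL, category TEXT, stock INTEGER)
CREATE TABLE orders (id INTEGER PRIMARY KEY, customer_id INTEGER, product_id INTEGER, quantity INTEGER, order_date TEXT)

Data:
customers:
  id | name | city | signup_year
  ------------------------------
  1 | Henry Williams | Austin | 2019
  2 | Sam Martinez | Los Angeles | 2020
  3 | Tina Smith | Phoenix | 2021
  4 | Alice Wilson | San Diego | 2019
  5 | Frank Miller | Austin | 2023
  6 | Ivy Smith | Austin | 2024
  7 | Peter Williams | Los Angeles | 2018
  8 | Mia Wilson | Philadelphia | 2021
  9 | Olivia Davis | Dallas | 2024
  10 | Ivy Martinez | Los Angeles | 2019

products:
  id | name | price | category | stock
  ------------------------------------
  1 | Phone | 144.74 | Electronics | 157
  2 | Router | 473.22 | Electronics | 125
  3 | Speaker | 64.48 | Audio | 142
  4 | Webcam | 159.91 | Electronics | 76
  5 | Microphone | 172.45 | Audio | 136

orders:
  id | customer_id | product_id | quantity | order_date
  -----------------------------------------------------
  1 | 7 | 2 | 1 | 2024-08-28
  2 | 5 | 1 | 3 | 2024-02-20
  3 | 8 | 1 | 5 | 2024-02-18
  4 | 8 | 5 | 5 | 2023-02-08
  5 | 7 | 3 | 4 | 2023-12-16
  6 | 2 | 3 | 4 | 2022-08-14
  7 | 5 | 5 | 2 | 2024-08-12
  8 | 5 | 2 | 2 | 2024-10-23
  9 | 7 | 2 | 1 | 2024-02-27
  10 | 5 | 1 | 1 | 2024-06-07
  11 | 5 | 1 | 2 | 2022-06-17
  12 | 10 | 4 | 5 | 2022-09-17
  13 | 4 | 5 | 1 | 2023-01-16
SELECT c.id, p.name AS customer, c.quantity FROM orders c JOIN customers p ON c.customer_id = p.id

Execution result:
id | customer | quantity
1 | Peter Williams | 1
2 | Frank Miller | 3
3 | Mia Wilson | 5
4 | Mia Wilson | 5
5 | Peter Williams | 4
6 | Sam Martinez | 4
7 | Frank Miller | 2
8 | Frank Miller | 2
9 | Peter Williams | 1
10 | Frank Miller | 1
11 | Frank Miller | 2
12 | Ivy Martinez | 5
13 | Alice Wilson | 1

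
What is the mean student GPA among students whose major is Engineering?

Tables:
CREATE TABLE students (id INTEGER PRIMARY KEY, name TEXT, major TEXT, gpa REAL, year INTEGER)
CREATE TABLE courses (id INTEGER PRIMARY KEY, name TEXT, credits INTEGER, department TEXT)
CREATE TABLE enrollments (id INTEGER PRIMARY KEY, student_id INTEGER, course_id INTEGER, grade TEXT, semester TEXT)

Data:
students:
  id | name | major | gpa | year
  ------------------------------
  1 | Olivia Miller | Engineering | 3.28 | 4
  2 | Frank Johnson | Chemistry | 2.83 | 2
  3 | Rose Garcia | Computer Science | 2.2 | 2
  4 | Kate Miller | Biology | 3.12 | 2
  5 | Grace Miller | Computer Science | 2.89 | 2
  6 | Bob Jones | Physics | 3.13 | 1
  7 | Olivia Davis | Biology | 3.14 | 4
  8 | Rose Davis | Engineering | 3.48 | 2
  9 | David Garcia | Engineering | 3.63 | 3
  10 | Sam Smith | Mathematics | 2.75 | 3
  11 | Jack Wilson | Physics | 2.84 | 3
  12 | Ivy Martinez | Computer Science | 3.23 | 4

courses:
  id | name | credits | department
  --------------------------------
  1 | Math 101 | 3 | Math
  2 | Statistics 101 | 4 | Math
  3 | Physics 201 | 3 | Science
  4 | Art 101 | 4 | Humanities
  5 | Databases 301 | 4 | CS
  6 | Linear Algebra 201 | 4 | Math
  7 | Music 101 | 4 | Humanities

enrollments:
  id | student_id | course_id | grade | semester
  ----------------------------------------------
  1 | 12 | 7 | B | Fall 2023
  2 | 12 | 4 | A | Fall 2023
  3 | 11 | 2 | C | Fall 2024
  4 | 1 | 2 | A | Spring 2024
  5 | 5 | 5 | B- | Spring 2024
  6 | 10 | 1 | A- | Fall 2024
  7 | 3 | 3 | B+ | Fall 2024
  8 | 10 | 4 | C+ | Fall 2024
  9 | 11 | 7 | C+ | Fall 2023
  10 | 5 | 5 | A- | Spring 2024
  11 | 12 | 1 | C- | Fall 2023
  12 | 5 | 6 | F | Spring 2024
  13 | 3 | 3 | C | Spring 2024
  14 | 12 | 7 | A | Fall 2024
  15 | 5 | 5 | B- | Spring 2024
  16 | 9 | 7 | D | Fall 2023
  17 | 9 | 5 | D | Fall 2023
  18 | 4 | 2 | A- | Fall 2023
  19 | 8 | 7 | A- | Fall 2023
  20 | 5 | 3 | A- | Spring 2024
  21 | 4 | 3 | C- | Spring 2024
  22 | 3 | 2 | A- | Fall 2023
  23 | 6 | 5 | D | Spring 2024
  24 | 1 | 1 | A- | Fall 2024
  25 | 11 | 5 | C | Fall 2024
SELECT AVG(gpa) FROM students WHERE major = 'Engineering'

Execution result:
3.46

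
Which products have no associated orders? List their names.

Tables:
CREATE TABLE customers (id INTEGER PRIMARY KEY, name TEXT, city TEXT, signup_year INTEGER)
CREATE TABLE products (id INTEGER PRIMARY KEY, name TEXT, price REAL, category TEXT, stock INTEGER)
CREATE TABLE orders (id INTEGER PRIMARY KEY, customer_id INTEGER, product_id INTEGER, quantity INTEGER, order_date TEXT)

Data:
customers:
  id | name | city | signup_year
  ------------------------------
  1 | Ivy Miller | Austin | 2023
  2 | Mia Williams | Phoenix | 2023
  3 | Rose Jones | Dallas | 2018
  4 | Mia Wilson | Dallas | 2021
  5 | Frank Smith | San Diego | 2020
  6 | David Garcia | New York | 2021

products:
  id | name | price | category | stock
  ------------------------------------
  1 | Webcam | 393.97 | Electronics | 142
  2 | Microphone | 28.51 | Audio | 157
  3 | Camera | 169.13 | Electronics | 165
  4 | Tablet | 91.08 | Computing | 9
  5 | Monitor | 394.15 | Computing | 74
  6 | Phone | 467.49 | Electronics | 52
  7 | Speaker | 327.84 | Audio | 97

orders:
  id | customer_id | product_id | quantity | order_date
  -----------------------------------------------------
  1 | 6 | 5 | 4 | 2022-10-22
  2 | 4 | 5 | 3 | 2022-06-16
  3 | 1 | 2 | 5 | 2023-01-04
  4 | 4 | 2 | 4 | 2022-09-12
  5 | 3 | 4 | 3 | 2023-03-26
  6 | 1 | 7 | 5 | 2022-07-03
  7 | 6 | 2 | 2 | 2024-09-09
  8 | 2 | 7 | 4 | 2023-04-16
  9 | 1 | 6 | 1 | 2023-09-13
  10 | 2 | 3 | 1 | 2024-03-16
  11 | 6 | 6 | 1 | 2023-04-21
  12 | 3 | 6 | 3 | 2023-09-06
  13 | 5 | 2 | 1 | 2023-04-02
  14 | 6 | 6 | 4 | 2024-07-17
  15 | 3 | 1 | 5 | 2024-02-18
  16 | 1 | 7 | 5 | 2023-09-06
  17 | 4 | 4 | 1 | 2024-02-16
SELECT p.name FROM products p LEFT JOIN orders c ON c.product_id = p.id WHERE c.id IS NULL

Execution result:
(no rows)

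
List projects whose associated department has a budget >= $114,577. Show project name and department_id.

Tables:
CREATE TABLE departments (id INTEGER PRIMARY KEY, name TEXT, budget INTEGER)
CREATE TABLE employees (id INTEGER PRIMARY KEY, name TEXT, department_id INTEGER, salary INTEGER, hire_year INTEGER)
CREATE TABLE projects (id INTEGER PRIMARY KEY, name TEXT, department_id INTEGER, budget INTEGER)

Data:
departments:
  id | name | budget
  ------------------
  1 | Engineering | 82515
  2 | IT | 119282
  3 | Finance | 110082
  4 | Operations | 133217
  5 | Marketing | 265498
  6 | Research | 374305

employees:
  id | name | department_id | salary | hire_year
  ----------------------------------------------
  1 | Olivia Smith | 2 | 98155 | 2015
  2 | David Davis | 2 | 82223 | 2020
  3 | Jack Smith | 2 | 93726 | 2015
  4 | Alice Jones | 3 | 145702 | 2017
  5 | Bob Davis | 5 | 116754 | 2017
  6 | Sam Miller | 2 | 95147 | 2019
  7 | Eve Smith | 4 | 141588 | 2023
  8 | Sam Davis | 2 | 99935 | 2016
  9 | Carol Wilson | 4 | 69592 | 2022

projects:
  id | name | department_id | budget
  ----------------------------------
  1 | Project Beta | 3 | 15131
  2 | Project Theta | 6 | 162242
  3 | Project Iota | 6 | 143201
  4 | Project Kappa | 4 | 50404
SELECT name, department_id FROM projects WHERE department_id IN (SELECT id FROM departments WHERE budget >= 114577)

Execution result:
name | department_id
Project Theta | 6
Project Iota | 6
Project Kappa | 4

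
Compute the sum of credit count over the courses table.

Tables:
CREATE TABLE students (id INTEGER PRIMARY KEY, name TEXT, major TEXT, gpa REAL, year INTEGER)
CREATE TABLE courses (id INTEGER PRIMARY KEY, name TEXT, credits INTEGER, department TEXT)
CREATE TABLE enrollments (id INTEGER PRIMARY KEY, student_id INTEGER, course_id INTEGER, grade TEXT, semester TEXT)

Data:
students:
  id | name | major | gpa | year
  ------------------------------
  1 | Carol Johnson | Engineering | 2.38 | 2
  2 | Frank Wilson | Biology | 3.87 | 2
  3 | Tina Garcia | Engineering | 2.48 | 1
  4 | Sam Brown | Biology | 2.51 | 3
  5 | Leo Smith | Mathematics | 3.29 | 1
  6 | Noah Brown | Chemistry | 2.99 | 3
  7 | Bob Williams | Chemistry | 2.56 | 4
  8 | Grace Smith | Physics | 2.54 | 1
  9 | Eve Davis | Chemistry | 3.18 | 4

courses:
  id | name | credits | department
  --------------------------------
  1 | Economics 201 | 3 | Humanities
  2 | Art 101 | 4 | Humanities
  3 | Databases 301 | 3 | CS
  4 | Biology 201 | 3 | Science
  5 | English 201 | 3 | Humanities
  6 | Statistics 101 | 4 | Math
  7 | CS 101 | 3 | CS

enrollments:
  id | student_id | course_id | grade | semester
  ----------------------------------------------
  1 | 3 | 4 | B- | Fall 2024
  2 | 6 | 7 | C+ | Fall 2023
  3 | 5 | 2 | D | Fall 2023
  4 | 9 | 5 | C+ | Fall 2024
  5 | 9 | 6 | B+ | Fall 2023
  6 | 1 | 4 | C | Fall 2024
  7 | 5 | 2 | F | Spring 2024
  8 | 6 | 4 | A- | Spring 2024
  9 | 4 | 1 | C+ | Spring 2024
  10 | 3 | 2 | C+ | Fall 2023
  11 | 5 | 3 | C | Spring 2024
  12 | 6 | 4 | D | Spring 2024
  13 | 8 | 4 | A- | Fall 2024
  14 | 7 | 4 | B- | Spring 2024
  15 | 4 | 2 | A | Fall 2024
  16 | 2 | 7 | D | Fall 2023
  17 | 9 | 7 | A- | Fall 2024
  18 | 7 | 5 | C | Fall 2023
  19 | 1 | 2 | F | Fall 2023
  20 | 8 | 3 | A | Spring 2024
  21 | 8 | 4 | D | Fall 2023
SELECT SUM(credits) FROM courses

Execution result:
23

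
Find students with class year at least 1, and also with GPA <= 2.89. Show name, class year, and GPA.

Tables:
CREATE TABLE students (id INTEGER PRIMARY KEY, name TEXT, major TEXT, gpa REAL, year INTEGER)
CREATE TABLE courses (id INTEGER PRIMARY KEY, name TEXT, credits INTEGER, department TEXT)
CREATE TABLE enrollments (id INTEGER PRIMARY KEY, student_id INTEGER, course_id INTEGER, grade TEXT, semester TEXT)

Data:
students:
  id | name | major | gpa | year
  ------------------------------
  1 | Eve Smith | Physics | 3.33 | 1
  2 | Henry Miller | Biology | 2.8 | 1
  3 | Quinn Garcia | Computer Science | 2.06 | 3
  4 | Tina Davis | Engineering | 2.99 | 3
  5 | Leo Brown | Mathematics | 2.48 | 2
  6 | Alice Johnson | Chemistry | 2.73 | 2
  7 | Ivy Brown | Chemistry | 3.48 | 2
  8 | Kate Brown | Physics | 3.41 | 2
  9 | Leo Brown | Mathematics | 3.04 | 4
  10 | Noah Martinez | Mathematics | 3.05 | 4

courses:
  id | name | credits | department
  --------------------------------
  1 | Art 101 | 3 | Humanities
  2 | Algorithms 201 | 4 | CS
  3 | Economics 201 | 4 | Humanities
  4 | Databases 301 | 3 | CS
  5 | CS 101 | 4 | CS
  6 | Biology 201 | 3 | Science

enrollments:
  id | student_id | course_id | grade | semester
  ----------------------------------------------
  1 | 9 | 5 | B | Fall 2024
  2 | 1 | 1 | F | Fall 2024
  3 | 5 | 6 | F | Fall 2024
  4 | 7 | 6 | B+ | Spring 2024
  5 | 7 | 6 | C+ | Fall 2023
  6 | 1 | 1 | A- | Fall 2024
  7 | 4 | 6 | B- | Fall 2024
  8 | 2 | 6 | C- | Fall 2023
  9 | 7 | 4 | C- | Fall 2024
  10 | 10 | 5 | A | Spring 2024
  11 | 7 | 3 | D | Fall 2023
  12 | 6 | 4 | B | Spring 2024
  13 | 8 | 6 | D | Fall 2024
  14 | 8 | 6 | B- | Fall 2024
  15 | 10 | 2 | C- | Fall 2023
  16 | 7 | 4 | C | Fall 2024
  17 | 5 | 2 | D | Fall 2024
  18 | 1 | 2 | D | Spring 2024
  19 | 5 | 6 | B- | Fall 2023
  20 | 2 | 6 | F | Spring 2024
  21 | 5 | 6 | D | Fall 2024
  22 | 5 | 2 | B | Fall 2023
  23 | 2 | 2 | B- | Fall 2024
SELECT name, year, gpa FROM students WHERE year >= 1 AND gpa <= 2.89

Execution result:
name | year | gpa
Henry Miller | 1 | 2.80
Quinn Garcia | 3 | 2.06
Leo Brown | 2 | 2.48
Alice Johnson | 2 | 2.73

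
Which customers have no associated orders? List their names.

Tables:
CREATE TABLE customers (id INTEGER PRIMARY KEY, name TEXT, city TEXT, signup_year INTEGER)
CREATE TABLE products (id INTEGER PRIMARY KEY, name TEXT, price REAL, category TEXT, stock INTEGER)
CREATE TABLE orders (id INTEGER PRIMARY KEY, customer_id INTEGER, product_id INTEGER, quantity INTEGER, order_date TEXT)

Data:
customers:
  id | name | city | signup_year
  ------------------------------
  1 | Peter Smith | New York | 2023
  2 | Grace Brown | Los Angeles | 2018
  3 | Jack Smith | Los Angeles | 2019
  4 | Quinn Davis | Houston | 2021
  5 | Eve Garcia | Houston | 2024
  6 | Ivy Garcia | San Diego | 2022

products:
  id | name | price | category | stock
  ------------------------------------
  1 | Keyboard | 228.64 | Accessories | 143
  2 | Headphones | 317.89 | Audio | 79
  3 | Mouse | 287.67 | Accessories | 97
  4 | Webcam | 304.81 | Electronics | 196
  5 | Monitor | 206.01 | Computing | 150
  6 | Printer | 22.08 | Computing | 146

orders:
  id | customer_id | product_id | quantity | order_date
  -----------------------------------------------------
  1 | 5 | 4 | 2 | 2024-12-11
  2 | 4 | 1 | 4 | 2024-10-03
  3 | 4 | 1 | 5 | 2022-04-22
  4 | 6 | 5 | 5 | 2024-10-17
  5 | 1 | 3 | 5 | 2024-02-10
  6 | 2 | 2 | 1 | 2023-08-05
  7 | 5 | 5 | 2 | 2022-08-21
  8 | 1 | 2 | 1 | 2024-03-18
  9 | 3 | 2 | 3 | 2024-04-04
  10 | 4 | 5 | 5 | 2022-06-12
SELECT p.name FROM customers p LEFT JOIN orders c ON c.customer_id = p.id WHERE c.id IS NULL

Execution result:
(no rows)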